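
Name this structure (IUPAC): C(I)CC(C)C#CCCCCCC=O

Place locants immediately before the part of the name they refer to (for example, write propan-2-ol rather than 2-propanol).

11-iodo-9-methylundec-7-ynal

The longest carbon chain that includes the –CHO group and the multiple bond has 11 carbons, so the parent hydride is undecane.
The principal characteristic group is an aldehyde (terminal –CHO), named with the suffix -al.
A C≡C triple bond in the chain gives the infix -yne-.
Choose the numbering such that the aldehyde carbon is C-1 by definition.
This places the triple bond between C-7 and C-8; an iodo group at C-11; a methyl group at C-9.
The substituents are ordered alphabetically, ignoring any di-/tri- multipliers.
Assembling the pieces gives 11-iodo-9-methylundec-7-ynal.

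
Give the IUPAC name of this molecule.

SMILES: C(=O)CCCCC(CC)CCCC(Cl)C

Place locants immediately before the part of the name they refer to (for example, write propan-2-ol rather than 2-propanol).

Counting along the main chain through the –CHO group gives 11 carbons: the parent is undecane.
The highest-priority functional group is an aldehyde (terminal –CHO), so the name ends in -al.
The numbering direction is chosen so that the aldehyde carbon is C-1 by definition.
With this numbering: a chloro group at C-10; an ethyl group at C-6.
Substituent prefixes are cited in alphabetical order (multiplying prefixes like di-/tri- are ignored for ordering).
The name is 10-chloro-6-ethylundecanal.

10-chloro-6-ethylundecanal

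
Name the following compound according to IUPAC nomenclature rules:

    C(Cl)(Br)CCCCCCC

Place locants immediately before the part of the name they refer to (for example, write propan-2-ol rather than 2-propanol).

1-bromo-1-chlorooctane

The longest continuous carbon chain has 8 atoms, so the parent hydride is octane.
The numbering direction is chosen so that the substituent locant set {1,1} is lower than {8,8} at the first point of difference.
That gives a bromo group at C-1; a chloro group at C-1.
Prefixes are listed alphabetically: bromo, chloro.
The name is 1-bromo-1-chlorooctane.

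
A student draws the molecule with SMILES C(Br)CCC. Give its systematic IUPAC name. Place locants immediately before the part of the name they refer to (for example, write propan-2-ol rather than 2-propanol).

The longest continuous carbon chain has 4 atoms, so the parent hydride is butane.
The numbering direction is chosen so that the substituent locant set {1} is lower than {4} at the first point of difference.
With this numbering: a bromo group at C-1.
Assembling the pieces gives 1-bromobutane.

1-bromobutane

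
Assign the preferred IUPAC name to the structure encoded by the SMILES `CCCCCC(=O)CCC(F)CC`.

The longest carbon chain that includes the carbonyl has 11 carbons, so the parent hydride is undecane.
A ketone (C=O on an internal carbon) is the principal characteristic group, giving the suffix -one.
The numbering direction is chosen so that the substituent locant set {3} is lower than {9} at the first point of difference.
This places the carbonyl at C-6; a fluoro group at C-3.
Assembling the pieces gives 3-fluoroundecan-6-one.

3-fluoroundecan-6-one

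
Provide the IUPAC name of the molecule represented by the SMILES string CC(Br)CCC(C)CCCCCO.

9-bromo-6-methyldecan-1-ol

Counting along the main chain through the –OH group gives 10 carbons: the parent is decane.
An alcohol (–OH) is the principal characteristic group, giving the suffix -ol.
Number the chain so that numbering from this end puts the hydroxyl group at C-1 rather than C-10.
With this numbering: the hydroxyl at C-1; a bromo group at C-9; a methyl group at C-6.
The substituents are ordered alphabetically, ignoring any di-/tri- multipliers.
Putting it together: 9-bromo-6-methyldecan-1-ol.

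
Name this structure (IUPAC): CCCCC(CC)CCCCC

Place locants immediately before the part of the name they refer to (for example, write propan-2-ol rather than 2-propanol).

The longest continuous carbon chain has 10 atoms, so the parent hydride is decane.
Number the chain so that the substituent locant set {5} is lower than {6} at the first point of difference.
With this numbering: an ethyl group at C-5.
Assembling the pieces gives 5-ethyldecane.

5-ethyldecane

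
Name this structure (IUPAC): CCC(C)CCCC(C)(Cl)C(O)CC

The longest chain bearing the –OH group is 10 carbons long (decane).
An alcohol (–OH) is the principal characteristic group, giving the suffix -ol.
Number the chain so that numbering from this end puts the hydroxyl group at C-3 rather than C-8.
That gives the hydroxyl at C-3; a chloro group at C-4; methyl groups at C-4 and C-8.
Substituent prefixes are cited in alphabetical order (multiplying prefixes like di-/tri- are ignored for ordering).
Putting it together: 4-chloro-4,8-dimethyldecan-3-ol.

4-chloro-4,8-dimethyldecan-3-ol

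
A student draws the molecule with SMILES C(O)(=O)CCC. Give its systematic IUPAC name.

The longest carbon chain that includes the –COOH group has 4 carbons, so the parent hydride is butane.
A carboxylic acid (terminal –COOH) is the principal characteristic group, giving the suffix -oic acid.
The numbering direction is chosen so that the carboxylic acid carbon is C-1 by definition.
Assembling the pieces gives butanoic acid.

butanoic acid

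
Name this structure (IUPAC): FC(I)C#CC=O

The longest carbon chain that includes the –CHO group and the multiple bond has 4 carbons, so the parent hydride is butane.
The highest-priority functional group is an aldehyde (terminal –CHO), so the name ends in -al.
A C≡C triple bond in the chain gives the infix -yne-.
Choose the numbering such that the aldehyde carbon is C-1 by definition.
This places the triple bond between C-2 and C-3; a fluoro group at C-4; an iodo group at C-4.
Prefixes are listed alphabetically: fluoro, iodo.
Putting it together: 4-fluoro-4-iodobut-2-ynal.

4-fluoro-4-iodobut-2-ynal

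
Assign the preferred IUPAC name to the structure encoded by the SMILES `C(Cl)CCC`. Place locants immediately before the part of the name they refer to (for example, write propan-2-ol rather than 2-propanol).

The parent chain contains 4 carbons (butane).
Choose the numbering such that the substituent locant set {1} is lower than {4} at the first point of difference.
This places a chloro group at C-1.
Assembling the pieces gives 1-chlorobutane.

1-chlorobutane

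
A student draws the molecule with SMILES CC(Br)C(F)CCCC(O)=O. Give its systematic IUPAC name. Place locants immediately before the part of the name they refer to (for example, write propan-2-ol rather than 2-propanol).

The longest chain bearing the –COOH group is 7 carbons long (heptane).
A carboxylic acid (terminal –COOH) is the principal characteristic group, giving the suffix -oic acid.
The numbering direction is chosen so that the carboxylic acid carbon is C-1 by definition.
With this numbering: a bromo group at C-6; a fluoro group at C-5.
The substituents are ordered alphabetically, ignoring any di-/tri- multipliers.
Assembling the pieces gives 6-bromo-5-fluoroheptanoic acid.

6-bromo-5-fluoroheptanoic acid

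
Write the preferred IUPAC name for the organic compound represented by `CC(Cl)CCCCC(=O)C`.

The longest chain bearing the carbonyl is 8 carbons long (octane).
The principal characteristic group is a ketone (C=O on an internal carbon), named with the suffix -one.
Choose the numbering such that numbering from this end puts the carbonyl group at C-2 rather than C-7.
This places the carbonyl at C-2; a chloro group at C-7.
Assembling the pieces gives 7-chlorooctan-2-one.

7-chlorooctan-2-one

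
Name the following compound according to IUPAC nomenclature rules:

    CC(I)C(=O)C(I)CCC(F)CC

The longest chain bearing the carbonyl is 9 carbons long (nonane).
A ketone (C=O on an internal carbon) is the principal characteristic group, giving the suffix -one.
The numbering direction is chosen so that numbering from this end puts the carbonyl group at C-3 rather than C-7.
This places the carbonyl at C-3; a fluoro group at C-7; iodo groups at C-2 and C-4.
Prefixes are listed alphabetically: fluoro, iodo.
The name is 7-fluoro-2,4-diiodononan-3-one.

7-fluoro-2,4-diiodononan-3-one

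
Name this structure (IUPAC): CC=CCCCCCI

8-iodooct-2-ene

The longest chain bearing the multiple bond is 8 carbons long (octane).
The chain contains a C=C double bond, so the unsaturation ending is -ene.
Number the chain so that numbering from this end puts the double bond at C-2 rather than C-6.
This places the double bond between C-2 and C-3; an iodo group at C-8.
The name is 8-iodooct-2-ene.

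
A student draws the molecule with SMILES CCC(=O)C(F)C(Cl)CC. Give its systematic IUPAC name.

5-chloro-4-fluoroheptan-3-one

Counting along the main chain through the carbonyl gives 7 carbons: the parent is heptane.
A ketone (C=O on an internal carbon) is the principal characteristic group, giving the suffix -one.
Number the chain so that numbering from this end puts the carbonyl group at C-3 rather than C-5.
With this numbering: the carbonyl at C-3; a chloro group at C-5; a fluoro group at C-4.
The substituents are ordered alphabetically, ignoring any di-/tri- multipliers.
Putting it together: 5-chloro-4-fluoroheptan-3-one.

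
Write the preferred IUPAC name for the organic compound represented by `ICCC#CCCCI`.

1,7-diiodohept-3-yne

The longest carbon chain that includes the multiple bond has 7 carbons, so the parent hydride is heptane.
There is one C≡C triple bond, indicated by the ending -yne.
The numbering direction is chosen so that numbering from this end puts the triple bond at C-3 rather than C-4.
That gives the triple bond between C-3 and C-4; iodo groups at C-1 and C-7.
Assembling the pieces gives 1,7-diiodohept-3-yne.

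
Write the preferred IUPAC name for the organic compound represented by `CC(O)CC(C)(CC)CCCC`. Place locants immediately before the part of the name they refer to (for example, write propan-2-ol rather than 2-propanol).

The longest carbon chain that includes the –OH group has 8 carbons, so the parent hydride is octane.
The principal characteristic group is an alcohol (–OH), named with the suffix -ol.
Number the chain so that numbering from this end puts the hydroxyl group at C-2 rather than C-7.
With this numbering: the hydroxyl at C-2; an ethyl group at C-4; a methyl group at C-4.
The substituents are ordered alphabetically, ignoring any di-/tri- multipliers.
Assembling the pieces gives 4-ethyl-4-methyloctan-2-ol.

4-ethyl-4-methyloctan-2-ol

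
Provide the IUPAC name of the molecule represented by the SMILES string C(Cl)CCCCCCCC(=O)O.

The longest carbon chain that includes the –COOH group has 9 carbons, so the parent hydride is nonane.
The highest-priority functional group is a carboxylic acid (terminal –COOH), so the name ends in -oic acid.
Number the chain so that the carboxylic acid carbon is C-1 by definition.
With this numbering: a chloro group at C-9.
The name is 9-chlorononanoic acid.

9-chlorononanoic acid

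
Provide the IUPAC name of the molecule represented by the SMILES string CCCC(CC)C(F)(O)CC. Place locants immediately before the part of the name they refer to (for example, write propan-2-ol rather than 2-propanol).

The longest chain bearing the –OH group is 7 carbons long (heptane).
The highest-priority functional group is an alcohol (–OH), so the name ends in -ol.
Number the chain so that numbering from this end puts the hydroxyl group at C-3 rather than C-5.
With this numbering: the hydroxyl at C-3; an ethyl group at C-4; a fluoro group at C-3.
Prefixes are listed alphabetically: ethyl, fluoro.
Assembling the pieces gives 4-ethyl-3-fluoroheptan-3-ol.

4-ethyl-3-fluoroheptan-3-ol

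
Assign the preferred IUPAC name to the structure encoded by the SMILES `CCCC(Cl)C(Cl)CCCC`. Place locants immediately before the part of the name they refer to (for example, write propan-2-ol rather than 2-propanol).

The longest continuous carbon chain has 9 atoms, so the parent hydride is nonane.
Number the chain so that the substituent locant set {4,5} is lower than {5,6} at the first point of difference.
This places chloro groups at C-4 and C-5.
Assembling the pieces gives 4,5-dichlorononane.

4,5-dichlorononane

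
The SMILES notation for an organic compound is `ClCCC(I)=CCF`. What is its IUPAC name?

5-chloro-1-fluoro-3-iodopent-2-ene

Counting along the main chain through the multiple bond gives 5 carbons: the parent is pentane.
A C=C double bond in the chain gives the infix -ene-.
Choose the numbering such that numbering from this end puts the double bond at C-2 rather than C-3.
That gives the double bond between C-2 and C-3; a chloro group at C-5; a fluoro group at C-1; an iodo group at C-3.
The substituents are ordered alphabetically, ignoring any di-/tri- multipliers.
Putting it together: 5-chloro-1-fluoro-3-iodopent-2-ene.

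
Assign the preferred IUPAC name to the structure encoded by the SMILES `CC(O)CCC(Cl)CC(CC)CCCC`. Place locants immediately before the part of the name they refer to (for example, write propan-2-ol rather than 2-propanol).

The longest chain bearing the –OH group is 11 carbons long (undecane).
An alcohol (–OH) is the principal characteristic group, giving the suffix -ol.
Choose the numbering such that numbering from this end puts the hydroxyl group at C-2 rather than C-10.
That gives the hydroxyl at C-2; a chloro group at C-5; an ethyl group at C-7.
Substituent prefixes are cited in alphabetical order (multiplying prefixes like di-/tri- are ignored for ordering).
Putting it together: 5-chloro-7-ethylundecan-2-ol.

5-chloro-7-ethylundecan-2-ol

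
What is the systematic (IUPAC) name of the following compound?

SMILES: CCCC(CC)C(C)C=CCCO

6-ethyl-5-methylnon-3-en-1-ol

Counting along the main chain through the –OH group and the multiple bond gives 9 carbons: the parent is nonane.
An alcohol (–OH) is the principal characteristic group, giving the suffix -ol.
A C=C double bond in the chain gives the infix -ene-.
Number the chain so that numbering from this end puts the hydroxyl group at C-1 rather than C-9.
That gives the hydroxyl at C-1; the double bond between C-3 and C-4; an ethyl group at C-6; a methyl group at C-5.
The substituents are ordered alphabetically, ignoring any di-/tri- multipliers.
Putting it together: 6-ethyl-5-methylnon-3-en-1-ol.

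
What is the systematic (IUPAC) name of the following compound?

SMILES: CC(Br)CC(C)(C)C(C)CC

2-bromo-4,4,5-trimethylheptane

The longest continuous carbon chain has 7 atoms, so the parent hydride is heptane.
The numbering direction is chosen so that the substituent locant set {2,4,4,5} is lower than {3,4,4,6} at the first point of difference.
With this numbering: a bromo group at C-2; methyl groups at C-4 (×2) and C-5.
The substituents are ordered alphabetically, ignoring any di-/tri- multipliers.
Assembling the pieces gives 2-bromo-4,4,5-trimethylheptane.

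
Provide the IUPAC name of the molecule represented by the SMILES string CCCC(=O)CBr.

1-bromopentan-2-one

The longest chain bearing the carbonyl is 5 carbons long (pentane).
The principal characteristic group is a ketone (C=O on an internal carbon), named with the suffix -one.
Choose the numbering such that numbering from this end puts the carbonyl group at C-2 rather than C-4.
This places the carbonyl at C-2; a bromo group at C-1.
Assembling the pieces gives 1-bromopentan-2-one.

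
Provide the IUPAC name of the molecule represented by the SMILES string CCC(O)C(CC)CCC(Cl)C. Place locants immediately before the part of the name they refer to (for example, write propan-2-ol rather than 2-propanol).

The longest carbon chain that includes the –OH group has 8 carbons, so the parent hydride is octane.
An alcohol (–OH) is the principal characteristic group, giving the suffix -ol.
Choose the numbering such that numbering from this end puts the hydroxyl group at C-3 rather than C-6.
This places the hydroxyl at C-3; a chloro group at C-7; an ethyl group at C-4.
The substituents are ordered alphabetically, ignoring any di-/tri- multipliers.
Assembling the pieces gives 7-chloro-4-ethyloctan-3-ol.

7-chloro-4-ethyloctan-3-ol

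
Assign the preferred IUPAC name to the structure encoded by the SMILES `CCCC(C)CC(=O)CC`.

The longest chain bearing the carbonyl is 8 carbons long (octane).
The highest-priority functional group is a ketone (C=O on an internal carbon), so the name ends in -one.
Choose the numbering such that numbering from this end puts the carbonyl group at C-3 rather than C-6.
With this numbering: the carbonyl at C-3; a methyl group at C-5.
Putting it together: 5-methyloctan-3-one.

5-methyloctan-3-one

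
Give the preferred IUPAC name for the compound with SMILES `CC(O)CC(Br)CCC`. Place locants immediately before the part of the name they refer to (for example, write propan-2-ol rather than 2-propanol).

Counting along the main chain through the –OH group gives 7 carbons: the parent is heptane.
The highest-priority functional group is an alcohol (–OH), so the name ends in -ol.
The numbering direction is chosen so that numbering from this end puts the hydroxyl group at C-2 rather than C-6.
That gives the hydroxyl at C-2; a bromo group at C-4.
Assembling the pieces gives 4-bromoheptan-2-ol.

4-bromoheptan-2-ol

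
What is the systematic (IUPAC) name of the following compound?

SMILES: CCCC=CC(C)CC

3-methyloct-4-ene

The longest chain bearing the multiple bond is 8 carbons long (octane).
There is one C=C double bond, indicated by the ending -ene.
The numbering direction is chosen so that the substituent locant set {3} is lower than {6} at the first point of difference.
This places the double bond between C-4 and C-5; a methyl group at C-3.
The name is 3-methyloct-4-ene.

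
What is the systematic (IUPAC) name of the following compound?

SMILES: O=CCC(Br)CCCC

3-bromoheptanal

The longest chain bearing the –CHO group is 7 carbons long (heptane).
The principal characteristic group is an aldehyde (terminal –CHO), named with the suffix -al.
Number the chain so that the aldehyde carbon is C-1 by definition.
That gives a bromo group at C-3.
Assembling the pieces gives 3-bromoheptanal.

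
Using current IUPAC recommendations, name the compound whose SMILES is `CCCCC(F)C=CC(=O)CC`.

The longest carbon chain that includes the carbonyl and the multiple bond has 10 carbons, so the parent hydride is decane.
A ketone (C=O on an internal carbon) is the principal characteristic group, giving the suffix -one.
The chain contains a C=C double bond, so the unsaturation ending is -ene.
Number the chain so that numbering from this end puts the carbonyl group at C-3 rather than C-8.
That gives the carbonyl at C-3; the double bond between C-4 and C-5; a fluoro group at C-6.
The name is 6-fluorodec-4-en-3-one.

6-fluorodec-4-en-3-one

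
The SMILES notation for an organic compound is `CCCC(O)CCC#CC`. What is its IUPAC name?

non-7-yn-4-ol

The longest chain bearing the –OH group and the multiple bond is 9 carbons long (nonane).
An alcohol (–OH) is the principal characteristic group, giving the suffix -ol.
There is one C≡C triple bond, indicated by the ending -yne.
Number the chain so that numbering from this end puts the hydroxyl group at C-4 rather than C-6.
That gives the hydroxyl at C-4; the triple bond between C-7 and C-8.
The name is non-7-yn-4-ol.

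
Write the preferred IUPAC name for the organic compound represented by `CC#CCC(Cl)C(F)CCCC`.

5-chloro-6-fluorodec-2-yne

The longest carbon chain that includes the multiple bond has 10 carbons, so the parent hydride is decane.
The chain contains a C≡C triple bond, so the unsaturation ending is -yne.
Choose the numbering such that numbering from this end puts the triple bond at C-2 rather than C-8.
With this numbering: the triple bond between C-2 and C-3; a chloro group at C-5; a fluoro group at C-6.
The substituents are ordered alphabetically, ignoring any di-/tri- multipliers.
Assembling the pieces gives 5-chloro-6-fluorodec-2-yne.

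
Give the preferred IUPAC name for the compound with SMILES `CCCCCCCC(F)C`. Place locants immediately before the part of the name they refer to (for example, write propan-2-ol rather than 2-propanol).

The longest carbon chain is 9 atoms: the parent is nonane.
The numbering direction is chosen so that the substituent locant set {2} is lower than {8} at the first point of difference.
With this numbering: a fluoro group at C-2.
Assembling the pieces gives 2-fluorononane.

2-fluorononane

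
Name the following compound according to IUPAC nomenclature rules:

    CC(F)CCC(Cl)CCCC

5-chloro-2-fluorononane

The longest carbon chain is 9 atoms: the parent is nonane.
Choose the numbering such that the substituent locant set {2,5} is lower than {5,8} at the first point of difference.
With this numbering: a chloro group at C-5; a fluoro group at C-2.
The substituents are ordered alphabetically, ignoring any di-/tri- multipliers.
The name is 5-chloro-2-fluorononane.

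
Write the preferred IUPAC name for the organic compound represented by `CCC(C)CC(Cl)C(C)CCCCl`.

The parent chain contains 9 carbons (nonane).
Choose the numbering such that the substituent locant set {1,4,5,7} is lower than {3,5,6,9} at the first point of difference.
With this numbering: chloro groups at C-1 and C-5; methyl groups at C-4 and C-7.
Prefixes are listed alphabetically: chloro, methyl.
The name is 1,5-dichloro-4,7-dimethylnonane.

1,5-dichloro-4,7-dimethylnonane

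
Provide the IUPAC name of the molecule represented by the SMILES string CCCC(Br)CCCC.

4-bromooctane

The parent chain contains 8 carbons (octane).
The numbering direction is chosen so that the substituent locant set {4} is lower than {5} at the first point of difference.
With this numbering: a bromo group at C-4.
The name is 4-bromooctane.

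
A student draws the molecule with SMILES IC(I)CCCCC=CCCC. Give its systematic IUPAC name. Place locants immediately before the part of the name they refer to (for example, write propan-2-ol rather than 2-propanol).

The longest chain bearing the multiple bond is 10 carbons long (decane).
A C=C double bond in the chain gives the infix -ene-.
Choose the numbering such that numbering from this end puts the double bond at C-4 rather than C-6.
That gives the double bond between C-4 and C-5; two iodo groups at C-10.
The name is 10,10-diiododec-4-ene.

10,10-diiododec-4-ene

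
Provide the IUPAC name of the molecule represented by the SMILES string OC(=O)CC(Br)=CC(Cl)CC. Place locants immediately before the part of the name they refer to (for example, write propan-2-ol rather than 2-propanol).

3-bromo-5-chlorohept-3-enoic acid

Counting along the main chain through the –COOH group and the multiple bond gives 7 carbons: the parent is heptane.
A carboxylic acid (terminal –COOH) is the principal characteristic group, giving the suffix -oic acid.
A C=C double bond in the chain gives the infix -ene-.
Number the chain so that the carboxylic acid carbon is C-1 by definition.
That gives the double bond between C-3 and C-4; a bromo group at C-3; a chloro group at C-5.
Substituent prefixes are cited in alphabetical order (multiplying prefixes like di-/tri- are ignored for ordering).
Putting it together: 3-bromo-5-chlorohept-3-enoic acid.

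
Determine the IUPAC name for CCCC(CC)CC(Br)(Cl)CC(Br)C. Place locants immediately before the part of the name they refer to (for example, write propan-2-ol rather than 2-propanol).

The longest continuous carbon chain has 9 atoms, so the parent hydride is nonane.
The numbering direction is chosen so that the substituent locant set {2,4,4,6} is lower than {4,6,6,8} at the first point of difference.
That gives bromo groups at C-2 and C-4; a chloro group at C-4; an ethyl group at C-6.
Prefixes are listed alphabetically: bromo, chloro, ethyl.
The name is 2,4-dibromo-4-chloro-6-ethylnonane.

2,4-dibromo-4-chloro-6-ethylnonane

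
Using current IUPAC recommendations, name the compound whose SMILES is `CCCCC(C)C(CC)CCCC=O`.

The longest chain bearing the –CHO group is 10 carbons long (decane).
The highest-priority functional group is an aldehyde (terminal –CHO), so the name ends in -al.
Choose the numbering such that the aldehyde carbon is C-1 by definition.
That gives an ethyl group at C-5; a methyl group at C-6.
The substituents are ordered alphabetically, ignoring any di-/tri- multipliers.
The name is 5-ethyl-6-methyldecanal.

5-ethyl-6-methyldecanal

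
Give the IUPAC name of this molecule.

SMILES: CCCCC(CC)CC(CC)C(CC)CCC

The longest continuous carbon chain has 11 atoms, so the parent hydride is undecane.
The numbering direction is chosen so that the substituent locant set {4,5,7} is lower than {5,7,8} at the first point of difference.
With this numbering: ethyl groups at C-4 and C-5 and C-7.
The name is 4,5,7-triethylundecane.

4,5,7-triethylundecane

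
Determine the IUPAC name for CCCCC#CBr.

Counting along the main chain through the multiple bond gives 6 carbons: the parent is hexane.
The chain contains a C≡C triple bond, so the unsaturation ending is -yne.
Number the chain so that numbering from this end puts the triple bond at C-1 rather than C-5.
This places the triple bond between C-1 and C-2; a bromo group at C-1.
Assembling the pieces gives 1-bromohex-1-yne.

1-bromohex-1-yne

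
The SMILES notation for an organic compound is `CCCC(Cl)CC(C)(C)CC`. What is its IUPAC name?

5-chloro-3,3-dimethyloctane

The longest continuous carbon chain has 8 atoms, so the parent hydride is octane.
Choose the numbering such that the substituent locant set {3,3,5} is lower than {4,6,6} at the first point of difference.
With this numbering: a chloro group at C-5; two methyl groups at C-3.
The substituents are ordered alphabetically, ignoring any di-/tri- multipliers.
Assembling the pieces gives 5-chloro-3,3-dimethyloctane.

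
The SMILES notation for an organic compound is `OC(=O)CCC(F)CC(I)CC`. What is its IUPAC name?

4-fluoro-6-iodooctanoic acid

Counting along the main chain through the –COOH group gives 8 carbons: the parent is octane.
A carboxylic acid (terminal –COOH) is the principal characteristic group, giving the suffix -oic acid.
The numbering direction is chosen so that the carboxylic acid carbon is C-1 by definition.
This places a fluoro group at C-4; an iodo group at C-6.
Substituent prefixes are cited in alphabetical order (multiplying prefixes like di-/tri- are ignored for ordering).
Putting it together: 4-fluoro-6-iodooctanoic acid.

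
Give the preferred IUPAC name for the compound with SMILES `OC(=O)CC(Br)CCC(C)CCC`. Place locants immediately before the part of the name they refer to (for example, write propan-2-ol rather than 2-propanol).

3-bromo-6-methylnonanoic acid

Counting along the main chain through the –COOH group gives 9 carbons: the parent is nonane.
The principal characteristic group is a carboxylic acid (terminal –COOH), named with the suffix -oic acid.
Choose the numbering such that the carboxylic acid carbon is C-1 by definition.
That gives a bromo group at C-3; a methyl group at C-6.
The substituents are ordered alphabetically, ignoring any di-/tri- multipliers.
The name is 3-bromo-6-methylnonanoic acid.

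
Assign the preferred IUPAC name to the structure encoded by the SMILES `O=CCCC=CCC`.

The longest carbon chain that includes the –CHO group and the multiple bond has 7 carbons, so the parent hydride is heptane.
The highest-priority functional group is an aldehyde (terminal –CHO), so the name ends in -al.
There is one C=C double bond, indicated by the ending -ene.
Choose the numbering such that the aldehyde carbon is C-1 by definition.
That gives the double bond between C-4 and C-5.
Assembling the pieces gives hept-4-enal.

hept-4-enal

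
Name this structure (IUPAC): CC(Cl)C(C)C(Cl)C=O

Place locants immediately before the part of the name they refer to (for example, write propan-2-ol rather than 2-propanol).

2,4-dichloro-3-methylpentanal

The longest carbon chain that includes the –CHO group has 5 carbons, so the parent hydride is pentane.
The highest-priority functional group is an aldehyde (terminal –CHO), so the name ends in -al.
Number the chain so that the aldehyde carbon is C-1 by definition.
That gives chloro groups at C-2 and C-4; a methyl group at C-3.
Prefixes are listed alphabetically: chloro, methyl.
Putting it together: 2,4-dichloro-3-methylpentanal.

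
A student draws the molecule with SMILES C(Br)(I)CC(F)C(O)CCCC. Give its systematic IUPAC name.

Counting along the main chain through the –OH group gives 8 carbons: the parent is octane.
An alcohol (–OH) is the principal characteristic group, giving the suffix -ol.
Choose the numbering such that numbering from this end puts the hydroxyl group at C-4 rather than C-5.
That gives the hydroxyl at C-4; a bromo group at C-1; a fluoro group at C-3; an iodo group at C-1.
The substituents are ordered alphabetically, ignoring any di-/tri- multipliers.
Putting it together: 1-bromo-3-fluoro-1-iodooctan-4-ol.

1-bromo-3-fluoro-1-iodooctan-4-ol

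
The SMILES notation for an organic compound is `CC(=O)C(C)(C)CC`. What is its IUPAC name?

Counting along the main chain through the carbonyl gives 5 carbons: the parent is pentane.
The highest-priority functional group is a ketone (C=O on an internal carbon), so the name ends in -one.
The numbering direction is chosen so that numbering from this end puts the carbonyl group at C-2 rather than C-4.
That gives the carbonyl at C-2; two methyl groups at C-3.
The name is 3,3-dimethylpentan-2-one.

3,3-dimethylpentan-2-one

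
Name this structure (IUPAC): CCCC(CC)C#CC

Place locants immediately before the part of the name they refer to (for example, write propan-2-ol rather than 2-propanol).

4-ethylhept-2-yne

The longest carbon chain that includes the multiple bond has 7 carbons, so the parent hydride is heptane.
There is one C≡C triple bond, indicated by the ending -yne.
The numbering direction is chosen so that numbering from this end puts the triple bond at C-2 rather than C-5.
With this numbering: the triple bond between C-2 and C-3; an ethyl group at C-4.
Putting it together: 4-ethylhept-2-yne.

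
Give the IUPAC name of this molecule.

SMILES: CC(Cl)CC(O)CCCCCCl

The longest carbon chain that includes the –OH group has 9 carbons, so the parent hydride is nonane.
An alcohol (–OH) is the principal characteristic group, giving the suffix -ol.
Choose the numbering such that numbering from this end puts the hydroxyl group at C-4 rather than C-6.
That gives the hydroxyl at C-4; chloro groups at C-2 and C-9.
Putting it together: 2,9-dichlorononan-4-ol.

2,9-dichlorononan-4-ol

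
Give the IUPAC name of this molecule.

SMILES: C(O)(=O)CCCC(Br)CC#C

5-bromooct-7-ynoic acid

Counting along the main chain through the –COOH group and the multiple bond gives 8 carbons: the parent is octane.
A carboxylic acid (terminal –COOH) is the principal characteristic group, giving the suffix -oic acid.
There is one C≡C triple bond, indicated by the ending -yne.
The numbering direction is chosen so that the carboxylic acid carbon is C-1 by definition.
That gives the triple bond between C-7 and C-8; a bromo group at C-5.
Assembling the pieces gives 5-bromooct-7-ynoic acid.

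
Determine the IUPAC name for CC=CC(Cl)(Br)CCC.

4-bromo-4-chlorohept-2-ene

The longest carbon chain that includes the multiple bond has 7 carbons, so the parent hydride is heptane.
A C=C double bond in the chain gives the infix -ene-.
Choose the numbering such that numbering from this end puts the double bond at C-2 rather than C-5.
This places the double bond between C-2 and C-3; a bromo group at C-4; a chloro group at C-4.
The substituents are ordered alphabetically, ignoring any di-/tri- multipliers.
Putting it together: 4-bromo-4-chlorohept-2-ene.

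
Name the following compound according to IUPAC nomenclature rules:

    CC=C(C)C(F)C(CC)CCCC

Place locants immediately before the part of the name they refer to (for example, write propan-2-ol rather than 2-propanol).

Counting along the main chain through the multiple bond gives 9 carbons: the parent is nonane.
There is one C=C double bond, indicated by the ending -ene.
Number the chain so that numbering from this end puts the double bond at C-2 rather than C-7.
With this numbering: the double bond between C-2 and C-3; an ethyl group at C-5; a fluoro group at C-4; a methyl group at C-3.
The substituents are ordered alphabetically, ignoring any di-/tri- multipliers.
Putting it together: 5-ethyl-4-fluoro-3-methylnon-2-ene.

5-ethyl-4-fluoro-3-methylnon-2-ene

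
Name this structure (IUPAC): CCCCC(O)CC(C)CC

The longest chain bearing the –OH group is 9 carbons long (nonane).
The principal characteristic group is an alcohol (–OH), named with the suffix -ol.
Number the chain so that the substituent locant set {3} is lower than {7} at the first point of difference.
This places the hydroxyl at C-5; a methyl group at C-3.
The name is 3-methylnonan-5-ol.

3-methylnonan-5-ol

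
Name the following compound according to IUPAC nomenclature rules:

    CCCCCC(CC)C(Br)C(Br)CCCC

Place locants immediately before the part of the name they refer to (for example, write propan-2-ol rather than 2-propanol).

The parent chain contains 12 carbons (dodecane).
Number the chain so that the substituent locant set {5,6,7} is lower than {6,7,8} at the first point of difference.
That gives bromo groups at C-5 and C-6; an ethyl group at C-7.
Substituent prefixes are cited in alphabetical order (multiplying prefixes like di-/tri- are ignored for ordering).
Assembling the pieces gives 5,6-dibromo-7-ethyldodecane.

5,6-dibromo-7-ethyldodecane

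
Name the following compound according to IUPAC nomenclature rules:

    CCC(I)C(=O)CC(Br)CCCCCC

The longest carbon chain that includes the carbonyl has 12 carbons, so the parent hydride is dodecane.
A ketone (C=O on an internal carbon) is the principal characteristic group, giving the suffix -one.
The numbering direction is chosen so that numbering from this end puts the carbonyl group at C-4 rather than C-9.
With this numbering: the carbonyl at C-4; a bromo group at C-6; an iodo group at C-3.
Substituent prefixes are cited in alphabetical order (multiplying prefixes like di-/tri- are ignored for ordering).
Putting it together: 6-bromo-3-iodododecan-4-one.

6-bromo-3-iodododecan-4-one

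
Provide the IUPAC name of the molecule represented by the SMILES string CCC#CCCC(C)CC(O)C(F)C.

2-fluoro-5-methylundec-8-yn-3-ol

The longest carbon chain that includes the –OH group and the multiple bond has 11 carbons, so the parent hydride is undecane.
The principal characteristic group is an alcohol (–OH), named with the suffix -ol.
The chain contains a C≡C triple bond, so the unsaturation ending is -yne.
Choose the numbering such that numbering from this end puts the hydroxyl group at C-3 rather than C-9.
With this numbering: the hydroxyl at C-3; the triple bond between C-8 and C-9; a fluoro group at C-2; a methyl group at C-5.
Prefixes are listed alphabetically: fluoro, methyl.
Assembling the pieces gives 2-fluoro-5-methylundec-8-yn-3-ol.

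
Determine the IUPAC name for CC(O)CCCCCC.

octan-2-ol

The longest chain bearing the –OH group is 8 carbons long (octane).
The highest-priority functional group is an alcohol (–OH), so the name ends in -ol.
Choose the numbering such that numbering from this end puts the hydroxyl group at C-2 rather than C-7.
That gives the hydroxyl at C-2.
The name is octan-2-ol.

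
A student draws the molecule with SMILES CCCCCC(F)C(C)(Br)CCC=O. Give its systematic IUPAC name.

4-bromo-5-fluoro-4-methyldecanal

The longest carbon chain that includes the –CHO group has 10 carbons, so the parent hydride is decane.
An aldehyde (terminal –CHO) is the principal characteristic group, giving the suffix -al.
Choose the numbering such that the aldehyde carbon is C-1 by definition.
This places a bromo group at C-4; a fluoro group at C-5; a methyl group at C-4.
Substituent prefixes are cited in alphabetical order (multiplying prefixes like di-/tri- are ignored for ordering).
Putting it together: 4-bromo-5-fluoro-4-methyldecanal.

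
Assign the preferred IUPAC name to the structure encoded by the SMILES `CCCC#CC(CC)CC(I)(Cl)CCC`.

The longest chain bearing the multiple bond is 11 carbons long (undecane).
A C≡C triple bond in the chain gives the infix -yne-.
The numbering direction is chosen so that numbering from this end puts the triple bond at C-4 rather than C-7.
This places the triple bond between C-4 and C-5; a chloro group at C-8; an ethyl group at C-6; an iodo group at C-8.
Prefixes are listed alphabetically: chloro, ethyl, iodo.
The name is 8-chloro-6-ethyl-8-iodoundec-4-yne.

8-chloro-6-ethyl-8-iodoundec-4-yne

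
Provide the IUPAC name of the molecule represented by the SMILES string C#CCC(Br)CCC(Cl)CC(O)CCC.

9-bromo-6-chlorododec-11-yn-4-ol

Counting along the main chain through the –OH group and the multiple bond gives 12 carbons: the parent is dodecane.
The principal characteristic group is an alcohol (–OH), named with the suffix -ol.
A C≡C triple bond in the chain gives the infix -yne-.
Number the chain so that numbering from this end puts the hydroxyl group at C-4 rather than C-9.
This places the hydroxyl at C-4; the triple bond between C-11 and C-12; a bromo group at C-9; a chloro group at C-6.
The substituents are ordered alphabetically, ignoring any di-/tri- multipliers.
The name is 9-bromo-6-chlorododec-11-yn-4-ol.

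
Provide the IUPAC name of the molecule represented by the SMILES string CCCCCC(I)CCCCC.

6-iodoundecane

The parent chain contains 11 carbons (undecane).
The molecule is symmetric, so either numbering direction gives the same locants.
With this numbering: an iodo group at C-6.
The name is 6-iodoundecane.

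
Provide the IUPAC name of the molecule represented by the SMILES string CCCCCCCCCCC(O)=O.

The longest chain bearing the –COOH group is 11 carbons long (undecane).
A carboxylic acid (terminal –COOH) is the principal characteristic group, giving the suffix -oic acid.
Choose the numbering such that the carboxylic acid carbon is C-1 by definition.
Putting it together: undecanoic acid.

undecanoic acid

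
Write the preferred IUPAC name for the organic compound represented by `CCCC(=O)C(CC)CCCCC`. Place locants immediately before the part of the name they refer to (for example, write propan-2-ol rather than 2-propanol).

Counting along the main chain through the carbonyl gives 10 carbons: the parent is decane.
A ketone (C=O on an internal carbon) is the principal characteristic group, giving the suffix -one.
The numbering direction is chosen so that numbering from this end puts the carbonyl group at C-4 rather than C-7.
This places the carbonyl at C-4; an ethyl group at C-5.
Putting it together: 5-ethyldecan-4-one.

5-ethyldecan-4-one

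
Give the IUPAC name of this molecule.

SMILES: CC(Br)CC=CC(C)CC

2-bromo-6-methyloct-4-ene

The longest chain bearing the multiple bond is 8 carbons long (octane).
There is one C=C double bond, indicated by the ending -ene.
Choose the numbering such that the substituent locant set {2,6} is lower than {3,7} at the first point of difference.
With this numbering: the double bond between C-4 and C-5; a bromo group at C-2; a methyl group at C-6.
Prefixes are listed alphabetically: bromo, methyl.
Assembling the pieces gives 2-bromo-6-methyloct-4-ene.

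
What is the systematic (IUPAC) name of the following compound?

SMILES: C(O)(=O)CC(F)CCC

Counting along the main chain through the –COOH group gives 6 carbons: the parent is hexane.
The principal characteristic group is a carboxylic acid (terminal –COOH), named with the suffix -oic acid.
Choose the numbering such that the carboxylic acid carbon is C-1 by definition.
With this numbering: a fluoro group at C-3.
Putting it together: 3-fluorohexanoic acid.

3-fluorohexanoic acid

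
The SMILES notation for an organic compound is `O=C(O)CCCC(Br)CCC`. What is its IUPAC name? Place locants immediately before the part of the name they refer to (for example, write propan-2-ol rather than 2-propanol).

5-bromooctanoic acid

The longest chain bearing the –COOH group is 8 carbons long (octane).
The highest-priority functional group is a carboxylic acid (terminal –COOH), so the name ends in -oic acid.
The numbering direction is chosen so that the carboxylic acid carbon is C-1 by definition.
That gives a bromo group at C-5.
Assembling the pieces gives 5-bromooctanoic acid.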